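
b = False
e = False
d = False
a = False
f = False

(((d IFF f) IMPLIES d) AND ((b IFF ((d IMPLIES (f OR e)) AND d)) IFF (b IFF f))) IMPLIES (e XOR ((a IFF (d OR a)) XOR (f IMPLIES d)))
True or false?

True

Substituting b=False, e=False, d=False, a=False, f=False:
d IFF f = False IFF False = True
(d IFF f) IMPLIES d = True IMPLIES False = False
f OR e = False OR False = False
d IMPLIES (f OR e) = False IMPLIES False = True
(d IMPLIES (f OR e)) AND d = True AND False = False
b IFF ((d IMPLIES (f OR e)) AND d) = False IFF False = True
b IFF f = False IFF False = True
(b IFF ((d IMPLIES (f OR e)) AND d)) IFF (b IFF f) = True IFF True = True
((d IFF f) IMPLIES d) AND ((b IFF ((d IMPLIES (f OR e)) AND d)) IFF (b IFF f)) = False AND True = False
d OR a = False OR False = False
a IFF (d OR a) = False IFF False = True
f IMPLIES d = False IMPLIES False = True
(a IFF (d OR a)) XOR (f IMPLIES d) = True XOR True = False
e XOR ((a IFF (d OR a)) XOR (f IMPLIES d)) = False XOR False = False
(((d IFF f) IMPLIES d) AND ((b IFF ((d IMPLIES (f OR e)) AND d)) IFF (b IFF f))) IMPLIES (e XOR ((a IFF (d OR a)) XOR (f IMPLIES d))) = False IMPLIES False = True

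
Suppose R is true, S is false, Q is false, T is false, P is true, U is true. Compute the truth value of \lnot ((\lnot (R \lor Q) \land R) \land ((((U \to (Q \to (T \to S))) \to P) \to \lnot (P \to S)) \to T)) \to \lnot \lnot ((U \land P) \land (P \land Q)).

\text{False}

R \lor Q = \text{True} \lor \text{False} = \text{True}
\lnot (R \lor Q) = \lnot \text{True} = \text{False}
\lnot (R \lor Q) \land R = \text{False} \land \text{True} = \text{False}
T \to S = \text{False} \to \text{False} = \text{True}
Q \to (T \to S) = \text{False} \to \text{True} = \text{True}
U \to (Q \to (T \to S)) = \text{True} \to \text{True} = \text{True}
(U \to (Q \to (T \to S))) \to P = \text{True} \to \text{True} = \text{True}
P \to S = \text{True} \to \text{False} = \text{False}
\lnot (P \to S) = \lnot \text{False} = \text{True}
((U \to (Q \to (T \to S))) \to P) \to \lnot (P \to S) = \text{True} \to \text{True} = \text{True}
(((U \to (Q \to (T \to S))) \to P) \to \lnot (P \to S)) \to T = \text{True} \to \text{False} = \text{False}
(\lnot (R \lor Q) \land R) \land ((((U \to (Q \to (T \to S))) \to P) \to \lnot (P \to S)) \to T) = \text{False} \land \text{False} = \text{False}
\lnot ((\lnot (R \lor Q) \land R) \land ((((U \to (Q \to (T \to S))) \to P) \to \lnot (P \to S)) \to T)) = \lnot \text{False} = \text{True}
U \land P = \text{True} \land \text{True} = \text{True}
P \land Q = \text{True} \land \text{False} = \text{False}
(U \land P) \land (P \land Q) = \text{True} \land \text{False} = \text{False}
\lnot ((U \land P) \land (P \land Q)) = \lnot \text{False} = \text{True}
\lnot \lnot ((U \land P) \land (P \land Q)) = \lnot \text{True} = \text{False}
\lnot ((\lnot (R \lor Q) \land R) \land ((((U \to (Q \to (T \to S))) \to P) \to \lnot (P \to S)) \to T)) \to \lnot \lnot ((U \land P) \land (P \land Q)) = \text{True} \to \text{False} = \text{False}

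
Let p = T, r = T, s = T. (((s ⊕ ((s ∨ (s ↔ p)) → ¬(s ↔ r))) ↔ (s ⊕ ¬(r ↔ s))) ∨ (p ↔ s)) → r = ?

Substituting p=T, r=T, s=T:
s ↔ p = T ↔ T = T
s ∨ (s ↔ p) = T ∨ T = T
s ↔ r = T ↔ T = T
¬(s ↔ r) = ¬T = F
(s ∨ (s ↔ p)) → ¬(s ↔ r) = T → F = F
s ⊕ ((s ∨ (s ↔ p)) → ¬(s ↔ r)) = T ⊕ F = T
r ↔ s = T ↔ T = T
¬(r ↔ s) = ¬T = F
s ⊕ ¬(r ↔ s) = T ⊕ F = T
(s ⊕ ((s ∨ (s ↔ p)) → ¬(s ↔ r))) ↔ (s ⊕ ¬(r ↔ s)) = T ↔ T = T
p ↔ s = T ↔ T = T
((s ⊕ ((s ∨ (s ↔ p)) → ¬(s ↔ r))) ↔ (s ⊕ ¬(r ↔ s))) ∨ (p ↔ s) = T ∨ T = T
(((s ⊕ ((s ∨ (s ↔ p)) → ¬(s ↔ r))) ↔ (s ⊕ ¬(r ↔ s))) ∨ (p ↔ s)) → r = T → T = T

T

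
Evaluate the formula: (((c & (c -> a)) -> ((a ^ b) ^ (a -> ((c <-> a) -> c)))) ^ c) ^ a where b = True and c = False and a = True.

c -> a = False -> True = True
c & (c -> a) = False & True = False
a ^ b = True ^ True = False
c <-> a = False <-> True = False
(c <-> a) -> c = False -> False = True
a -> ((c <-> a) -> c) = True -> True = True
(a ^ b) ^ (a -> ((c <-> a) -> c)) = False ^ True = True
(c & (c -> a)) -> ((a ^ b) ^ (a -> ((c <-> a) -> c))) = False -> True = True
((c & (c -> a)) -> ((a ^ b) ^ (a -> ((c <-> a) -> c)))) ^ c = True ^ False = True
(((c & (c -> a)) -> ((a ^ b) ^ (a -> ((c <-> a) -> c)))) ^ c) ^ a = True ^ True = False

False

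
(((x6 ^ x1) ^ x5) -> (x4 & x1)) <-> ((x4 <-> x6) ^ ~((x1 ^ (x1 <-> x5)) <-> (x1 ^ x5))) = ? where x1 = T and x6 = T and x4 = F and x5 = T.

Substituting x1=T, x6=T, x4=F, x5=T:
x6 ^ x1 = T ^ T = F
(x6 ^ x1) ^ x5 = F ^ T = T
x4 & x1 = F & T = F
((x6 ^ x1) ^ x5) -> (x4 & x1) = T -> F = F
x4 <-> x6 = F <-> T = F
x1 <-> x5 = T <-> T = T
x1 ^ (x1 <-> x5) = T ^ T = F
x1 ^ x5 = T ^ T = F
(x1 ^ (x1 <-> x5)) <-> (x1 ^ x5) = F <-> F = T
~((x1 ^ (x1 <-> x5)) <-> (x1 ^ x5)) = ~T = F
(x4 <-> x6) ^ ~((x1 ^ (x1 <-> x5)) <-> (x1 ^ x5)) = F ^ F = F
(((x6 ^ x1) ^ x5) -> (x4 & x1)) <-> ((x4 <-> x6) ^ ~((x1 ^ (x1 <-> x5)) <-> (x1 ^ x5))) = F <-> F = T

T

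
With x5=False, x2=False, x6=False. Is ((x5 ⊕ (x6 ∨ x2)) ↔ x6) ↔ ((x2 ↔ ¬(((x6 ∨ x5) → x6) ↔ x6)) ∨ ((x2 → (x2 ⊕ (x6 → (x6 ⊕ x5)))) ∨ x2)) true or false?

x6 ∨ x2 = False ∨ False = False
x5 ⊕ (x6 ∨ x2) = False ⊕ False = False
(x5 ⊕ (x6 ∨ x2)) ↔ x6 = False ↔ False = True
x6 ∨ x5 = False ∨ False = False
(x6 ∨ x5) → x6 = False → False = True
((x6 ∨ x5) → x6) ↔ x6 = True ↔ False = False
¬(((x6 ∨ x5) → x6) ↔ x6) = ¬False = True
x2 ↔ ¬(((x6 ∨ x5) → x6) ↔ x6) = False ↔ True = False
x6 ⊕ x5 = False ⊕ False = False
x6 → (x6 ⊕ x5) = False → False = True
x2 ⊕ (x6 → (x6 ⊕ x5)) = False ⊕ True = True
x2 → (x2 ⊕ (x6 → (x6 ⊕ x5))) = False → True = True
(x2 → (x2 ⊕ (x6 → (x6 ⊕ x5)))) ∨ x2 = True ∨ False = True
(x2 ↔ ¬(((x6 ∨ x5) → x6) ↔ x6)) ∨ ((x2 → (x2 ⊕ (x6 → (x6 ⊕ x5)))) ∨ x2) = False ∨ True = True
((x5 ⊕ (x6 ∨ x2)) ↔ x6) ↔ ((x2 ↔ ¬(((x6 ∨ x5) → x6) ↔ x6)) ∨ ((x2 → (x2 ⊕ (x6 → (x6 ⊕ x5)))) ∨ x2)) = True ↔ True = True

True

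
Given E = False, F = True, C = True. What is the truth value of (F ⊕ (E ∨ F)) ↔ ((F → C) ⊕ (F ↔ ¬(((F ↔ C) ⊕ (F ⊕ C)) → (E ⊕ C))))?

False

E ∨ F = False ∨ True = True
F ⊕ (E ∨ F) = True ⊕ True = False
F → C = True → True = True
F ↔ C = True ↔ True = True
F ⊕ C = True ⊕ True = False
(F ↔ C) ⊕ (F ⊕ C) = True ⊕ False = True
E ⊕ C = False ⊕ True = True
((F ↔ C) ⊕ (F ⊕ C)) → (E ⊕ C) = True → True = True
¬(((F ↔ C) ⊕ (F ⊕ C)) → (E ⊕ C)) = ¬True = False
F ↔ ¬(((F ↔ C) ⊕ (F ⊕ C)) → (E ⊕ C)) = True ↔ False = False
(F → C) ⊕ (F ↔ ¬(((F ↔ C) ⊕ (F ⊕ C)) → (E ⊕ C))) = True ⊕ False = True
(F ⊕ (E ∨ F)) ↔ ((F → C) ⊕ (F ↔ ¬(((F ↔ C) ⊕ (F ⊕ C)) → (E ⊕ C)))) = False ↔ True = False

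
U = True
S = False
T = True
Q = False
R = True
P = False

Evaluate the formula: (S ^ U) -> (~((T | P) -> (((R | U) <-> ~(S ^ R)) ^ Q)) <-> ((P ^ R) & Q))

False

S ^ U = False ^ True = True
T | P = True | False = True
R | U = True | True = True
S ^ R = False ^ True = True
~(S ^ R) = ~True = False
(R | U) <-> ~(S ^ R) = True <-> False = False
((R | U) <-> ~(S ^ R)) ^ Q = False ^ False = False
(T | P) -> (((R | U) <-> ~(S ^ R)) ^ Q) = True -> False = False
~((T | P) -> (((R | U) <-> ~(S ^ R)) ^ Q)) = ~False = True
P ^ R = False ^ True = True
(P ^ R) & Q = True & False = False
~((T | P) -> (((R | U) <-> ~(S ^ R)) ^ Q)) <-> ((P ^ R) & Q) = True <-> False = False
(S ^ U) -> (~((T | P) -> (((R | U) <-> ~(S ^ R)) ^ Q)) <-> ((P ^ R) & Q)) = True -> False = False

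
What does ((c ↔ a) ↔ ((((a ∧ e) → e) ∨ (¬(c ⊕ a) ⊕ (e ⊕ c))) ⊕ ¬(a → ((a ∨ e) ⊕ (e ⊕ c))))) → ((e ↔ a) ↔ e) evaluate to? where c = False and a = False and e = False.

c ↔ a = False ↔ False = True
a ∧ e = False ∧ False = False
(a ∧ e) → e = False → False = True
c ⊕ a = False ⊕ False = False
¬(c ⊕ a) = ¬False = True
e ⊕ c = False ⊕ False = False
¬(c ⊕ a) ⊕ (e ⊕ c) = True ⊕ False = True
((a ∧ e) → e) ∨ (¬(c ⊕ a) ⊕ (e ⊕ c)) = True ∨ True = True
a ∨ e = False ∨ False = False
e ⊕ c = False ⊕ False = False
(a ∨ e) ⊕ (e ⊕ c) = False ⊕ False = False
a → ((a ∨ e) ⊕ (e ⊕ c)) = False → False = True
¬(a → ((a ∨ e) ⊕ (e ⊕ c))) = ¬True = False
(((a ∧ e) → e) ∨ (¬(c ⊕ a) ⊕ (e ⊕ c))) ⊕ ¬(a → ((a ∨ e) ⊕ (e ⊕ c))) = True ⊕ False = True
(c ↔ a) ↔ ((((a ∧ e) → e) ∨ (¬(c ⊕ a) ⊕ (e ⊕ c))) ⊕ ¬(a → ((a ∨ e) ⊕ (e ⊕ c)))) = True ↔ True = True
e ↔ a = False ↔ False = True
(e ↔ a) ↔ e = True ↔ False = False
((c ↔ a) ↔ ((((a ∧ e) → e) ∨ (¬(c ⊕ a) ⊕ (e ⊕ c))) ⊕ ¬(a → ((a ∨ e) ⊕ (e ⊕ c))))) → ((e ↔ a) ↔ e) = True → False = False

False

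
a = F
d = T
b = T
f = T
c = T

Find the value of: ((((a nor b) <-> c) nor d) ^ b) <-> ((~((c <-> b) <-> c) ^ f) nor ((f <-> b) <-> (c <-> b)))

a nor b = F nor T = F
(a nor b) <-> c = F <-> T = F
((a nor b) <-> c) nor d = F nor T = F
(((a nor b) <-> c) nor d) ^ b = F ^ T = T
c <-> b = T <-> T = T
(c <-> b) <-> c = T <-> T = T
~((c <-> b) <-> c) = ~T = F
~((c <-> b) <-> c) ^ f = F ^ T = T
f <-> b = T <-> T = T
c <-> b = T <-> T = T
(f <-> b) <-> (c <-> b) = T <-> T = T
(~((c <-> b) <-> c) ^ f) nor ((f <-> b) <-> (c <-> b)) = T nor T = F
((((a nor b) <-> c) nor d) ^ b) <-> ((~((c <-> b) <-> c) ^ f) nor ((f <-> b) <-> (c <-> b))) = T <-> F = F

F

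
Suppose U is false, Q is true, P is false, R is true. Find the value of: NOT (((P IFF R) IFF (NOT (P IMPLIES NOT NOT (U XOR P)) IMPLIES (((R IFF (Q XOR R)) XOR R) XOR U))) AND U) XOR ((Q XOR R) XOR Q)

F

P IFF R = F IFF T = F
U XOR P = F XOR F = F
NOT (U XOR P) = NOT F = T
NOT NOT (U XOR P) = NOT T = F
P IMPLIES NOT NOT (U XOR P) = F IMPLIES F = T
NOT (P IMPLIES NOT NOT (U XOR P)) = NOT T = F
Q XOR R = T XOR T = F
R IFF (Q XOR R) = T IFF F = F
(R IFF (Q XOR R)) XOR R = F XOR T = T
((R IFF (Q XOR R)) XOR R) XOR U = T XOR F = T
NOT (P IMPLIES NOT NOT (U XOR P)) IMPLIES (((R IFF (Q XOR R)) XOR R) XOR U) = F IMPLIES T = T
(P IFF R) IFF (NOT (P IMPLIES NOT NOT (U XOR P)) IMPLIES (((R IFF (Q XOR R)) XOR R) XOR U)) = F IFF T = F
((P IFF R) IFF (NOT (P IMPLIES NOT NOT (U XOR P)) IMPLIES (((R IFF (Q XOR R)) XOR R) XOR U))) AND U = F AND F = F
NOT (((P IFF R) IFF (NOT (P IMPLIES NOT NOT (U XOR P)) IMPLIES (((R IFF (Q XOR R)) XOR R) XOR U))) AND U) = NOT F = T
Q XOR R = T XOR T = F
(Q XOR R) XOR Q = F XOR T = T
NOT (((P IFF R) IFF (NOT (P IMPLIES NOT NOT (U XOR P)) IMPLIES (((R IFF (Q XOR R)) XOR R) XOR U))) AND U) XOR ((Q XOR R) XOR Q) = T XOR T = F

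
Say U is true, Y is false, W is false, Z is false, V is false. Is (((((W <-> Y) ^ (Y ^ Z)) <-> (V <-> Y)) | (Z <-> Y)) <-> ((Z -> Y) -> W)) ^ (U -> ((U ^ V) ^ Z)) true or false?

T

W <-> Y = F <-> F = T
Y ^ Z = F ^ F = F
(W <-> Y) ^ (Y ^ Z) = T ^ F = T
V <-> Y = F <-> F = T
((W <-> Y) ^ (Y ^ Z)) <-> (V <-> Y) = T <-> T = T
Z <-> Y = F <-> F = T
(((W <-> Y) ^ (Y ^ Z)) <-> (V <-> Y)) | (Z <-> Y) = T | T = T
Z -> Y = F -> F = T
(Z -> Y) -> W = T -> F = F
((((W <-> Y) ^ (Y ^ Z)) <-> (V <-> Y)) | (Z <-> Y)) <-> ((Z -> Y) -> W) = T <-> F = F
U ^ V = T ^ F = T
(U ^ V) ^ Z = T ^ F = T
U -> ((U ^ V) ^ Z) = T -> T = T
(((((W <-> Y) ^ (Y ^ Z)) <-> (V <-> Y)) | (Z <-> Y)) <-> ((Z -> Y) -> W)) ^ (U -> ((U ^ V) ^ Z)) = F ^ T = T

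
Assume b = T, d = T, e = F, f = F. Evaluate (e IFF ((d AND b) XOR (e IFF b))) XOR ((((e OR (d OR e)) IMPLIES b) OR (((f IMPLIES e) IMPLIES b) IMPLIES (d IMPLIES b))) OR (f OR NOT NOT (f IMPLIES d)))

d AND b = T AND T = T
e IFF b = F IFF T = F
(d AND b) XOR (e IFF b) = T XOR F = T
e IFF ((d AND b) XOR (e IFF b)) = F IFF T = F
d OR e = T OR F = T
e OR (d OR e) = F OR T = T
(e OR (d OR e)) IMPLIES b = T IMPLIES T = T
f IMPLIES e = F IMPLIES F = T
(f IMPLIES e) IMPLIES b = T IMPLIES T = T
d IMPLIES b = T IMPLIES T = T
((f IMPLIES e) IMPLIES b) IMPLIES (d IMPLIES b) = T IMPLIES T = T
((e OR (d OR e)) IMPLIES b) OR (((f IMPLIES e) IMPLIES b) IMPLIES (d IMPLIES b)) = T OR T = T
f IMPLIES d = F IMPLIES T = T
NOT (f IMPLIES d) = NOT T = F
NOT NOT (f IMPLIES d) = NOT F = T
f OR NOT NOT (f IMPLIES d) = F OR T = T
(((e OR (d OR e)) IMPLIES b) OR (((f IMPLIES e) IMPLIES b) IMPLIES (d IMPLIES b))) OR (f OR NOT NOT (f IMPLIES d)) = T OR T = T
(e IFF ((d AND b) XOR (e IFF b))) XOR ((((e OR (d OR e)) IMPLIES b) OR (((f IMPLIES e) IMPLIES b) IMPLIES (d IMPLIES b))) OR (f OR NOT NOT (f IMPLIES d))) = F XOR T = T

T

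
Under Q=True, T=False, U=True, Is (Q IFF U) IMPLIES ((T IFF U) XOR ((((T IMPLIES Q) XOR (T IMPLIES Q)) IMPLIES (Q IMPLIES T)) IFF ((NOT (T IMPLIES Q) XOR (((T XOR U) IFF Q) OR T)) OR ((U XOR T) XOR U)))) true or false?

Q IFF U = True IFF True = True
T IFF U = False IFF True = False
T IMPLIES Q = False IMPLIES True = True
T IMPLIES Q = False IMPLIES True = True
(T IMPLIES Q) XOR (T IMPLIES Q) = True XOR True = False
Q IMPLIES T = True IMPLIES False = False
((T IMPLIES Q) XOR (T IMPLIES Q)) IMPLIES (Q IMPLIES T) = False IMPLIES False = True
T IMPLIES Q = False IMPLIES True = True
NOT (T IMPLIES Q) = NOT True = False
T XOR U = False XOR True = True
(T XOR U) IFF Q = True IFF True = True
((T XOR U) IFF Q) OR T = True OR False = True
NOT (T IMPLIES Q) XOR (((T XOR U) IFF Q) OR T) = False XOR True = True
U XOR T = True XOR False = True
(U XOR T) XOR U = True XOR True = False
(NOT (T IMPLIES Q) XOR (((T XOR U) IFF Q) OR T)) OR ((U XOR T) XOR U) = True OR False = True
(((T IMPLIES Q) XOR (T IMPLIES Q)) IMPLIES (Q IMPLIES T)) IFF ((NOT (T IMPLIES Q) XOR (((T XOR U) IFF Q) OR T)) OR ((U XOR T) XOR U)) = True IFF True = True
(T IFF U) XOR ((((T IMPLIES Q) XOR (T IMPLIES Q)) IMPLIES (Q IMPLIES T)) IFF ((NOT (T IMPLIES Q) XOR (((T XOR U) IFF Q) OR T)) OR ((U XOR T) XOR U))) = False XOR True = True
(Q IFF U) IMPLIES ((T IFF U) XOR ((((T IMPLIES Q) XOR (T IMPLIES Q)) IMPLIES (Q IMPLIES T)) IFF ((NOT (T IMPLIES Q) XOR (((T XOR U) IFF Q) OR T)) OR ((U XOR T) XOR U)))) = True IMPLIES True = True

True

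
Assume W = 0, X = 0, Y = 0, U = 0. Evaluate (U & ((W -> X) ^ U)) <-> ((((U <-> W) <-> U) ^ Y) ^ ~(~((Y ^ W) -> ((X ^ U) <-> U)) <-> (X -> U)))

0

W -> X = 0 -> 0 = 1
(W -> X) ^ U = 1 ^ 0 = 1
U & ((W -> X) ^ U) = 0 & 1 = 0
U <-> W = 0 <-> 0 = 1
(U <-> W) <-> U = 1 <-> 0 = 0
((U <-> W) <-> U) ^ Y = 0 ^ 0 = 0
Y ^ W = 0 ^ 0 = 0
X ^ U = 0 ^ 0 = 0
(X ^ U) <-> U = 0 <-> 0 = 1
(Y ^ W) -> ((X ^ U) <-> U) = 0 -> 1 = 1
~((Y ^ W) -> ((X ^ U) <-> U)) = ~1 = 0
X -> U = 0 -> 0 = 1
~((Y ^ W) -> ((X ^ U) <-> U)) <-> (X -> U) = 0 <-> 1 = 0
~(~((Y ^ W) -> ((X ^ U) <-> U)) <-> (X -> U)) = ~0 = 1
(((U <-> W) <-> U) ^ Y) ^ ~(~((Y ^ W) -> ((X ^ U) <-> U)) <-> (X -> U)) = 0 ^ 1 = 1
(U & ((W -> X) ^ U)) <-> ((((U <-> W) <-> U) ^ Y) ^ ~(~((Y ^ W) -> ((X ^ U) <-> U)) <-> (X -> U))) = 0 <-> 1 = 0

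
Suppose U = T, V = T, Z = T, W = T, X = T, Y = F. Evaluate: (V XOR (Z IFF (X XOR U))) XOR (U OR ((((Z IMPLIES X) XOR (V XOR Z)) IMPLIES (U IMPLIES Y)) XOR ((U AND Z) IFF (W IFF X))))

X XOR U = T XOR T = F
Z IFF (X XOR U) = T IFF F = F
V XOR (Z IFF (X XOR U)) = T XOR F = T
Z IMPLIES X = T IMPLIES T = T
V XOR Z = T XOR T = F
(Z IMPLIES X) XOR (V XOR Z) = T XOR F = T
U IMPLIES Y = T IMPLIES F = F
((Z IMPLIES X) XOR (V XOR Z)) IMPLIES (U IMPLIES Y) = T IMPLIES F = F
U AND Z = T AND T = T
W IFF X = T IFF T = T
(U AND Z) IFF (W IFF X) = T IFF T = T
(((Z IMPLIES X) XOR (V XOR Z)) IMPLIES (U IMPLIES Y)) XOR ((U AND Z) IFF (W IFF X)) = F XOR T = T
U OR ((((Z IMPLIES X) XOR (V XOR Z)) IMPLIES (U IMPLIES Y)) XOR ((U AND Z) IFF (W IFF X))) = T OR T = T
(V XOR (Z IFF (X XOR U))) XOR (U OR ((((Z IMPLIES X) XOR (V XOR Z)) IMPLIES (U IMPLIES Y)) XOR ((U AND Z) IFF (W IFF X)))) = T XOR T = F

F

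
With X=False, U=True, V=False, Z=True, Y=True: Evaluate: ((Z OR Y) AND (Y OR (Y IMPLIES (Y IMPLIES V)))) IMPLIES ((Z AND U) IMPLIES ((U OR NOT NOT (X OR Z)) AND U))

Z OR Y = True OR True = True
Y IMPLIES V = True IMPLIES False = False
Y IMPLIES (Y IMPLIES V) = True IMPLIES False = False
Y OR (Y IMPLIES (Y IMPLIES V)) = True OR False = True
(Z OR Y) AND (Y OR (Y IMPLIES (Y IMPLIES V))) = True AND True = True
Z AND U = True AND True = True
X OR Z = False OR True = True
NOT (X OR Z) = NOT True = False
NOT NOT (X OR Z) = NOT False = True
U OR NOT NOT (X OR Z) = True OR True = True
(U OR NOT NOT (X OR Z)) AND U = True AND True = True
(Z AND U) IMPLIES ((U OR NOT NOT (X OR Z)) AND U) = True IMPLIES True = True
((Z OR Y) AND (Y OR (Y IMPLIES (Y IMPLIES V)))) IMPLIES ((Z AND U) IMPLIES ((U OR NOT NOT (X OR Z)) AND U)) = True IMPLIES True = True

True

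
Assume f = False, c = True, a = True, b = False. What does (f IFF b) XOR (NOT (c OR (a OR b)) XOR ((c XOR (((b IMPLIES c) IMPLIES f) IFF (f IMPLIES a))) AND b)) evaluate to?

True

Substituting f=False, c=True, a=True, b=False:
f IFF b = False IFF False = True
a OR b = True OR False = True
c OR (a OR b) = True OR True = True
NOT (c OR (a OR b)) = NOT True = False
b IMPLIES c = False IMPLIES True = True
(b IMPLIES c) IMPLIES f = True IMPLIES False = False
f IMPLIES a = False IMPLIES True = True
((b IMPLIES c) IMPLIES f) IFF (f IMPLIES a) = False IFF True = False
c XOR (((b IMPLIES c) IMPLIES f) IFF (f IMPLIES a)) = True XOR False = True
(c XOR (((b IMPLIES c) IMPLIES f) IFF (f IMPLIES a))) AND b = True AND False = False
NOT (c OR (a OR b)) XOR ((c XOR (((b IMPLIES c) IMPLIES f) IFF (f IMPLIES a))) AND b) = False XOR False = False
(f IFF b) XOR (NOT (c OR (a OR b)) XOR ((c XOR (((b IMPLIES c) IMPLIES f) IFF (f IMPLIES a))) AND b)) = True XOR False = True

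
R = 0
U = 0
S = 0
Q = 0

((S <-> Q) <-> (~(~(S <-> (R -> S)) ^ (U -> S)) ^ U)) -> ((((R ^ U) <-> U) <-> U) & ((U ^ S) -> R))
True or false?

S <-> Q = 0 <-> 0 = 1
R -> S = 0 -> 0 = 1
S <-> (R -> S) = 0 <-> 1 = 0
~(S <-> (R -> S)) = ~0 = 1
U -> S = 0 -> 0 = 1
~(S <-> (R -> S)) ^ (U -> S) = 1 ^ 1 = 0
~(~(S <-> (R -> S)) ^ (U -> S)) = ~0 = 1
~(~(S <-> (R -> S)) ^ (U -> S)) ^ U = 1 ^ 0 = 1
(S <-> Q) <-> (~(~(S <-> (R -> S)) ^ (U -> S)) ^ U) = 1 <-> 1 = 1
R ^ U = 0 ^ 0 = 0
(R ^ U) <-> U = 0 <-> 0 = 1
((R ^ U) <-> U) <-> U = 1 <-> 0 = 0
U ^ S = 0 ^ 0 = 0
(U ^ S) -> R = 0 -> 0 = 1
(((R ^ U) <-> U) <-> U) & ((U ^ S) -> R) = 0 & 1 = 0
((S <-> Q) <-> (~(~(S <-> (R -> S)) ^ (U -> S)) ^ U)) -> ((((R ^ U) <-> U) <-> U) & ((U ^ S) -> R)) = 1 -> 0 = 0

0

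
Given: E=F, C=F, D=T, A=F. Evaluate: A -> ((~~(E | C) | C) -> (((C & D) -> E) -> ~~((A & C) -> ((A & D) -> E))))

T

Substituting E=F, C=F, D=T, A=F:
E | C = F | F = F
~(E | C) = ~F = T
~~(E | C) = ~T = F
~~(E | C) | C = F | F = F
C & D = F & T = F
(C & D) -> E = F -> F = T
A & C = F & F = F
A & D = F & T = F
(A & D) -> E = F -> F = T
(A & C) -> ((A & D) -> E) = F -> T = T
~((A & C) -> ((A & D) -> E)) = ~T = F
~~((A & C) -> ((A & D) -> E)) = ~F = T
((C & D) -> E) -> ~~((A & C) -> ((A & D) -> E)) = T -> T = T
(~~(E | C) | C) -> (((C & D) -> E) -> ~~((A & C) -> ((A & D) -> E))) = F -> T = T
A -> ((~~(E | C) | C) -> (((C & D) -> E) -> ~~((A & C) -> ((A & D) -> E)))) = F -> T = T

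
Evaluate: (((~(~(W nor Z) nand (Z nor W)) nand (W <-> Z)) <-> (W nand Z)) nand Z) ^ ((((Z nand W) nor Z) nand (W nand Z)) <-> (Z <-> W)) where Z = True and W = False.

False

Substituting Z=True, W=False:
W nor Z = False nor True = False
~(W nor Z) = ~False = True
Z nor W = True nor False = False
~(W nor Z) nand (Z nor W) = True nand False = True
~(~(W nor Z) nand (Z nor W)) = ~True = False
W <-> Z = False <-> True = False
~(~(W nor Z) nand (Z nor W)) nand (W <-> Z) = False nand False = True
W nand Z = False nand True = True
(~(~(W nor Z) nand (Z nor W)) nand (W <-> Z)) <-> (W nand Z) = True <-> True = True
((~(~(W nor Z) nand (Z nor W)) nand (W <-> Z)) <-> (W nand Z)) nand Z = True nand True = False
Z nand W = True nand False = True
(Z nand W) nor Z = True nor True = False
W nand Z = False nand True = True
((Z nand W) nor Z) nand (W nand Z) = False nand True = True
Z <-> W = True <-> False = False
(((Z nand W) nor Z) nand (W nand Z)) <-> (Z <-> W) = True <-> False = False
(((~(~(W nor Z) nand (Z nor W)) nand (W <-> Z)) <-> (W nand Z)) nand Z) ^ ((((Z nand W) nor Z) nand (W nand Z)) <-> (Z <-> W)) = False ^ False = False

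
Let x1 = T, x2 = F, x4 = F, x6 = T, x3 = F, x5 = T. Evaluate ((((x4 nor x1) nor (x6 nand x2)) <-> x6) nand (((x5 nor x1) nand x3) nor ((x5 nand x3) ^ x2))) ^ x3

T

Substituting x1=T, x2=F, x4=F, x6=T, x3=F, x5=T:
x4 nor x1 = F nor T = F
x6 nand x2 = T nand F = T
(x4 nor x1) nor (x6 nand x2) = F nor T = F
((x4 nor x1) nor (x6 nand x2)) <-> x6 = F <-> T = F
x5 nor x1 = T nor T = F
(x5 nor x1) nand x3 = F nand F = T
x5 nand x3 = T nand F = T
(x5 nand x3) ^ x2 = T ^ F = T
((x5 nor x1) nand x3) nor ((x5 nand x3) ^ x2) = T nor T = F
(((x4 nor x1) nor (x6 nand x2)) <-> x6) nand (((x5 nor x1) nand x3) nor ((x5 nand x3) ^ x2)) = F nand F = T
((((x4 nor x1) nor (x6 nand x2)) <-> x6) nand (((x5 nor x1) nand x3) nor ((x5 nand x3) ^ x2))) ^ x3 = T ^ F = T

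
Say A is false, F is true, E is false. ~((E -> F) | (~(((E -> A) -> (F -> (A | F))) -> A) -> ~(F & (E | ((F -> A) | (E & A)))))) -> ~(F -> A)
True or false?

True

Substituting A=False, F=True, E=False:
E -> F = False -> True = True
E -> A = False -> False = True
A | F = False | True = True
F -> (A | F) = True -> True = True
(E -> A) -> (F -> (A | F)) = True -> True = True
((E -> A) -> (F -> (A | F))) -> A = True -> False = False
~(((E -> A) -> (F -> (A | F))) -> A) = ~False = True
F -> A = True -> False = False
E & A = False & False = False
(F -> A) | (E & A) = False | False = False
E | ((F -> A) | (E & A)) = False | False = False
F & (E | ((F -> A) | (E & A))) = True & False = False
~(F & (E | ((F -> A) | (E & A)))) = ~False = True
~(((E -> A) -> (F -> (A | F))) -> A) -> ~(F & (E | ((F -> A) | (E & A)))) = True -> True = True
(E -> F) | (~(((E -> A) -> (F -> (A | F))) -> A) -> ~(F & (E | ((F -> A) | (E & A))))) = True | True = True
~((E -> F) | (~(((E -> A) -> (F -> (A | F))) -> A) -> ~(F & (E | ((F -> A) | (E & A)))))) = ~True = False
F -> A = True -> False = False
~(F -> A) = ~False = True
~((E -> F) | (~(((E -> A) -> (F -> (A | F))) -> A) -> ~(F & (E | ((F -> A) | (E & A)))))) -> ~(F -> A) = False -> True = True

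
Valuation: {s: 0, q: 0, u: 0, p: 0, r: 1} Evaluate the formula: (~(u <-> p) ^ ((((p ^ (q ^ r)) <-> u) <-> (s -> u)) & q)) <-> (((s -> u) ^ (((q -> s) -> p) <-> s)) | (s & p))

1

Substituting s=0, q=0, u=0, p=0, r=1:
u <-> p = 0 <-> 0 = 1
~(u <-> p) = ~1 = 0
q ^ r = 0 ^ 1 = 1
p ^ (q ^ r) = 0 ^ 1 = 1
(p ^ (q ^ r)) <-> u = 1 <-> 0 = 0
s -> u = 0 -> 0 = 1
((p ^ (q ^ r)) <-> u) <-> (s -> u) = 0 <-> 1 = 0
(((p ^ (q ^ r)) <-> u) <-> (s -> u)) & q = 0 & 0 = 0
~(u <-> p) ^ ((((p ^ (q ^ r)) <-> u) <-> (s -> u)) & q) = 0 ^ 0 = 0
s -> u = 0 -> 0 = 1
q -> s = 0 -> 0 = 1
(q -> s) -> p = 1 -> 0 = 0
((q -> s) -> p) <-> s = 0 <-> 0 = 1
(s -> u) ^ (((q -> s) -> p) <-> s) = 1 ^ 1 = 0
s & p = 0 & 0 = 0
((s -> u) ^ (((q -> s) -> p) <-> s)) | (s & p) = 0 | 0 = 0
(~(u <-> p) ^ ((((p ^ (q ^ r)) <-> u) <-> (s -> u)) & q)) <-> (((s -> u) ^ (((q -> s) -> p) <-> s)) | (s & p)) = 0 <-> 0 = 1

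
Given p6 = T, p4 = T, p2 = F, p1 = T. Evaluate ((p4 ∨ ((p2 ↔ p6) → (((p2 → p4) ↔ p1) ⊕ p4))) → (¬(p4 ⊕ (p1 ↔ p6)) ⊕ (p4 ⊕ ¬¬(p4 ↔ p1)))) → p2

p2 ↔ p6 = F ↔ T = F
p2 → p4 = F → T = T
(p2 → p4) ↔ p1 = T ↔ T = T
((p2 → p4) ↔ p1) ⊕ p4 = T ⊕ T = F
(p2 ↔ p6) → (((p2 → p4) ↔ p1) ⊕ p4) = F → F = T
p4 ∨ ((p2 ↔ p6) → (((p2 → p4) ↔ p1) ⊕ p4)) = T ∨ T = T
p1 ↔ p6 = T ↔ T = T
p4 ⊕ (p1 ↔ p6) = T ⊕ T = F
¬(p4 ⊕ (p1 ↔ p6)) = ¬F = T
p4 ↔ p1 = T ↔ T = T
¬(p4 ↔ p1) = ¬T = F
¬¬(p4 ↔ p1) = ¬F = T
p4 ⊕ ¬¬(p4 ↔ p1) = T ⊕ T = F
¬(p4 ⊕ (p1 ↔ p6)) ⊕ (p4 ⊕ ¬¬(p4 ↔ p1)) = T ⊕ F = T
(p4 ∨ ((p2 ↔ p6) → (((p2 → p4) ↔ p1) ⊕ p4))) → (¬(p4 ⊕ (p1 ↔ p6)) ⊕ (p4 ⊕ ¬¬(p4 ↔ p1))) = T → T = T
((p4 ∨ ((p2 ↔ p6) → (((p2 → p4) ↔ p1) ⊕ p4))) → (¬(p4 ⊕ (p1 ↔ p6)) ⊕ (p4 ⊕ ¬¬(p4 ↔ p1)))) → p2 = T → F = F

F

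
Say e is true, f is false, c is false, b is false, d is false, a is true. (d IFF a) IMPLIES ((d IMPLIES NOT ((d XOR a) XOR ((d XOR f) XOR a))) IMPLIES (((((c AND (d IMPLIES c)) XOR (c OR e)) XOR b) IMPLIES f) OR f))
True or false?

T

d IFF a = F IFF T = F
d XOR a = F XOR T = T
d XOR f = F XOR F = F
(d XOR f) XOR a = F XOR T = T
(d XOR a) XOR ((d XOR f) XOR a) = T XOR T = F
NOT ((d XOR a) XOR ((d XOR f) XOR a)) = NOT F = T
d IMPLIES NOT ((d XOR a) XOR ((d XOR f) XOR a)) = F IMPLIES T = T
d IMPLIES c = F IMPLIES F = T
c AND (d IMPLIES c) = F AND T = F
c OR e = F OR T = T
(c AND (d IMPLIES c)) XOR (c OR e) = F XOR T = T
((c AND (d IMPLIES c)) XOR (c OR e)) XOR b = T XOR F = T
(((c AND (d IMPLIES c)) XOR (c OR e)) XOR b) IMPLIES f = T IMPLIES F = F
((((c AND (d IMPLIES c)) XOR (c OR e)) XOR b) IMPLIES f) OR f = F OR F = F
(d IMPLIES NOT ((d XOR a) XOR ((d XOR f) XOR a))) IMPLIES (((((c AND (d IMPLIES c)) XOR (c OR e)) XOR b) IMPLIES f) OR f) = T IMPLIES F = F
(d IFF a) IMPLIES ((d IMPLIES NOT ((d XOR a) XOR ((d XOR f) XOR a))) IMPLIES (((((c AND (d IMPLIES c)) XOR (c OR e)) XOR b) IMPLIES f) OR f)) = F IMPLIES F = T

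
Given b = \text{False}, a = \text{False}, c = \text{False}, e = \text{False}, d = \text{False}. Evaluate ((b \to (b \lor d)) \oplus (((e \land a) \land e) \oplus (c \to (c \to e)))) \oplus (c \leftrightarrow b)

\text{True}

b \lor d = \text{False} \lor \text{False} = \text{False}
b \to (b \lor d) = \text{False} \to \text{False} = \text{True}
e \land a = \text{False} \land \text{False} = \text{False}
(e \land a) \land e = \text{False} \land \text{False} = \text{False}
c \to e = \text{False} \to \text{False} = \text{True}
c \to (c \to e) = \text{False} \to \text{True} = \text{True}
((e \land a) \land e) \oplus (c \to (c \to e)) = \text{False} \oplus \text{True} = \text{True}
(b \to (b \lor d)) \oplus (((e \land a) \land e) \oplus (c \to (c \to e))) = \text{True} \oplus \text{True} = \text{False}
c \leftrightarrow b = \text{False} \leftrightarrow \text{False} = \text{True}
((b \to (b \lor d)) \oplus (((e \land a) \land e) \oplus (c \to (c \to e)))) \oplus (c \leftrightarrow b) = \text{False} \oplus \text{True} = \text{True}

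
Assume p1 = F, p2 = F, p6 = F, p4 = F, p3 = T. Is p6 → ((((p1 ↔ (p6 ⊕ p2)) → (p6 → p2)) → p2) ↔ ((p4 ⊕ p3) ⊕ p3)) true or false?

p6 ⊕ p2 = F ⊕ F = F
p1 ↔ (p6 ⊕ p2) = F ↔ F = T
p6 → p2 = F → F = T
(p1 ↔ (p6 ⊕ p2)) → (p6 → p2) = T → T = T
((p1 ↔ (p6 ⊕ p2)) → (p6 → p2)) → p2 = T → F = F
p4 ⊕ p3 = F ⊕ T = T
(p4 ⊕ p3) ⊕ p3 = T ⊕ T = F
(((p1 ↔ (p6 ⊕ p2)) → (p6 → p2)) → p2) ↔ ((p4 ⊕ p3) ⊕ p3) = F ↔ F = T
p6 → ((((p1 ↔ (p6 ⊕ p2)) → (p6 → p2)) → p2) ↔ ((p4 ⊕ p3) ⊕ p3)) = F → T = T

T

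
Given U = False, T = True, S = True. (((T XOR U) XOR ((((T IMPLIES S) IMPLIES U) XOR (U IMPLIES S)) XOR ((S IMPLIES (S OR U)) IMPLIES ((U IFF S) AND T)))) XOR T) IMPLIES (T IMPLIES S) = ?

True

T XOR U = True XOR False = True
T IMPLIES S = True IMPLIES True = True
(T IMPLIES S) IMPLIES U = True IMPLIES False = False
U IMPLIES S = False IMPLIES True = True
((T IMPLIES S) IMPLIES U) XOR (U IMPLIES S) = False XOR True = True
S OR U = True OR False = True
S IMPLIES (S OR U) = True IMPLIES True = True
U IFF S = False IFF True = False
(U IFF S) AND T = False AND True = False
(S IMPLIES (S OR U)) IMPLIES ((U IFF S) AND T) = True IMPLIES False = False
(((T IMPLIES S) IMPLIES U) XOR (U IMPLIES S)) XOR ((S IMPLIES (S OR U)) IMPLIES ((U IFF S) AND T)) = True XOR False = True
(T XOR U) XOR ((((T IMPLIES S) IMPLIES U) XOR (U IMPLIES S)) XOR ((S IMPLIES (S OR U)) IMPLIES ((U IFF S) AND T))) = True XOR True = False
((T XOR U) XOR ((((T IMPLIES S) IMPLIES U) XOR (U IMPLIES S)) XOR ((S IMPLIES (S OR U)) IMPLIES ((U IFF S) AND T)))) XOR T = False XOR True = True
T IMPLIES S = True IMPLIES True = True
(((T XOR U) XOR ((((T IMPLIES S) IMPLIES U) XOR (U IMPLIES S)) XOR ((S IMPLIES (S OR U)) IMPLIES ((U IFF S) AND T)))) XOR T) IMPLIES (T IMPLIES S) = True IMPLIES True = True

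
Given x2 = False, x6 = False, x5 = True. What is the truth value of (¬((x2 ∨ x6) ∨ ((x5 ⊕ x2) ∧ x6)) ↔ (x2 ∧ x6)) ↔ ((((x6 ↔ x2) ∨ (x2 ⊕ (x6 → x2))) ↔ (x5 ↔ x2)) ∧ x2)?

Substituting x2=False, x6=False, x5=True:
x2 ∨ x6 = False ∨ False = False
x5 ⊕ x2 = True ⊕ False = True
(x5 ⊕ x2) ∧ x6 = True ∧ False = False
(x2 ∨ x6) ∨ ((x5 ⊕ x2) ∧ x6) = False ∨ False = False
¬((x2 ∨ x6) ∨ ((x5 ⊕ x2) ∧ x6)) = ¬False = True
x2 ∧ x6 = False ∧ False = False
¬((x2 ∨ x6) ∨ ((x5 ⊕ x2) ∧ x6)) ↔ (x2 ∧ x6) = True ↔ False = False
x6 ↔ x2 = False ↔ False = True
x6 → x2 = False → False = True
x2 ⊕ (x6 → x2) = False ⊕ True = True
(x6 ↔ x2) ∨ (x2 ⊕ (x6 → x2)) = True ∨ True = True
x5 ↔ x2 = True ↔ False = False
((x6 ↔ x2) ∨ (x2 ⊕ (x6 → x2))) ↔ (x5 ↔ x2) = True ↔ False = False
(((x6 ↔ x2) ∨ (x2 ⊕ (x6 → x2))) ↔ (x5 ↔ x2)) ∧ x2 = False ∧ False = False
(¬((x2 ∨ x6) ∨ ((x5 ⊕ x2) ∧ x6)) ↔ (x2 ∧ x6)) ↔ ((((x6 ↔ x2) ∨ (x2 ⊕ (x6 → x2))) ↔ (x5 ↔ x2)) ∧ x2) = False ↔ False = True

True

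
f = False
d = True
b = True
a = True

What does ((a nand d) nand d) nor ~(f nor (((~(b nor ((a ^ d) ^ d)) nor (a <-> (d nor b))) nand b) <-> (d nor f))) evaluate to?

a nand d = True nand True = False
(a nand d) nand d = False nand True = True
a ^ d = True ^ True = False
(a ^ d) ^ d = False ^ True = True
b nor ((a ^ d) ^ d) = True nor True = False
~(b nor ((a ^ d) ^ d)) = ~False = True
d nor b = True nor True = False
a <-> (d nor b) = True <-> False = False
~(b nor ((a ^ d) ^ d)) nor (a <-> (d nor b)) = True nor False = False
(~(b nor ((a ^ d) ^ d)) nor (a <-> (d nor b))) nand b = False nand True = True
d nor f = True nor False = False
((~(b nor ((a ^ d) ^ d)) nor (a <-> (d nor b))) nand b) <-> (d nor f) = True <-> False = False
f nor (((~(b nor ((a ^ d) ^ d)) nor (a <-> (d nor b))) nand b) <-> (d nor f)) = False nor False = True
~(f nor (((~(b nor ((a ^ d) ^ d)) nor (a <-> (d nor b))) nand b) <-> (d nor f))) = ~True = False
((a nand d) nand d) nor ~(f nor (((~(b nor ((a ^ d) ^ d)) nor (a <-> (d nor b))) nand b) <-> (d nor f))) = True nor False = False

False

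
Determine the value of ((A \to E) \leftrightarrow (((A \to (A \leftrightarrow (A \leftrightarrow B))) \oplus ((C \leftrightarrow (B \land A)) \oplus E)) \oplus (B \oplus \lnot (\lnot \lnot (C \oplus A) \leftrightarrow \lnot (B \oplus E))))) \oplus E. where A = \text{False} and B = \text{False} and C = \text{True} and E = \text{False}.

\text{True}

Substituting A=\text{False}, B=\text{False}, C=\text{True}, E=\text{False}:
A \to E = \text{False} \to \text{False} = \text{True}
A \leftrightarrow B = \text{False} \leftrightarrow \text{False} = \text{True}
A \leftrightarrow (A \leftrightarrow B) = \text{False} \leftrightarrow \text{True} = \text{False}
A \to (A \leftrightarrow (A \leftrightarrow B)) = \text{False} \to \text{False} = \text{True}
B \land A = \text{False} \land \text{False} = \text{False}
C \leftrightarrow (B \land A) = \text{True} \leftrightarrow \text{False} = \text{False}
(C \leftrightarrow (B \land A)) \oplus E = \text{False} \oplus \text{False} = \text{False}
(A \to (A \leftrightarrow (A \leftrightarrow B))) \oplus ((C \leftrightarrow (B \land A)) \oplus E) = \text{True} \oplus \text{False} = \text{True}
C \oplus A = \text{True} \oplus \text{False} = \text{True}
\lnot (C \oplus A) = \lnot \text{True} = \text{False}
\lnot \lnot (C \oplus A) = \lnot \text{False} = \text{True}
B \oplus E = \text{False} \oplus \text{False} = \text{False}
\lnot (B \oplus E) = \lnot \text{False} = \text{True}
\lnot \lnot (C \oplus A) \leftrightarrow \lnot (B \oplus E) = \text{True} \leftrightarrow \text{True} = \text{True}
\lnot (\lnot \lnot (C \oplus A) \leftrightarrow \lnot (B \oplus E)) = \lnot \text{True} = \text{False}
B \oplus \lnot (\lnot \lnot (C \oplus A) \leftrightarrow \lnot (B \oplus E)) = \text{False} \oplus \text{False} = \text{False}
((A \to (A \leftrightarrow (A \leftrightarrow B))) \oplus ((C \leftrightarrow (B \land A)) \oplus E)) \oplus (B \oplus \lnot (\lnot \lnot (C \oplus A) \leftrightarrow \lnot (B \oplus E))) = \text{True} \oplus \text{False} = \text{True}
(A \to E) \leftrightarrow (((A \to (A \leftrightarrow (A \leftrightarrow B))) \oplus ((C \leftrightarrow (B \land A)) \oplus E)) \oplus (B \oplus \lnot (\lnot \lnot (C \oplus A) \leftrightarrow \lnot (B \oplus E)))) = \text{True} \leftrightarrow \text{True} = \text{True}
((A \to E) \leftrightarrow (((A \to (A \leftrightarrow (A \leftrightarrow B))) \oplus ((C \leftrightarrow (B \land A)) \oplus E)) \oplus (B \oplus \lnot (\lnot \lnot (C \oplus A) \leftrightarrow \lnot (B \oplus E))))) \oplus E = \text{True} \oplus \text{False} = \text{True}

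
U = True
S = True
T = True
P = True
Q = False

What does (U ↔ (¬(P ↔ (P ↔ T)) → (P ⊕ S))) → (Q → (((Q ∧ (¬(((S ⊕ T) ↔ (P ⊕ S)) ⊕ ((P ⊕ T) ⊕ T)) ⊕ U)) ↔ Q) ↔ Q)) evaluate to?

Substituting U=True, S=True, T=True, P=True, Q=False:
P ↔ T = True ↔ True = True
P ↔ (P ↔ T) = True ↔ True = True
¬(P ↔ (P ↔ T)) = ¬True = False
P ⊕ S = True ⊕ True = False
¬(P ↔ (P ↔ T)) → (P ⊕ S) = False → False = True
U ↔ (¬(P ↔ (P ↔ T)) → (P ⊕ S)) = True ↔ True = True
S ⊕ T = True ⊕ True = False
P ⊕ S = True ⊕ True = False
(S ⊕ T) ↔ (P ⊕ S) = False ↔ False = True
P ⊕ T = True ⊕ True = False
(P ⊕ T) ⊕ T = False ⊕ True = True
((S ⊕ T) ↔ (P ⊕ S)) ⊕ ((P ⊕ T) ⊕ T) = True ⊕ True = False
¬(((S ⊕ T) ↔ (P ⊕ S)) ⊕ ((P ⊕ T) ⊕ T)) = ¬False = True
¬(((S ⊕ T) ↔ (P ⊕ S)) ⊕ ((P ⊕ T) ⊕ T)) ⊕ U = True ⊕ True = False
Q ∧ (¬(((S ⊕ T) ↔ (P ⊕ S)) ⊕ ((P ⊕ T) ⊕ T)) ⊕ U) = False ∧ False = False
(Q ∧ (¬(((S ⊕ T) ↔ (P ⊕ S)) ⊕ ((P ⊕ T) ⊕ T)) ⊕ U)) ↔ Q = False ↔ False = True
((Q ∧ (¬(((S ⊕ T) ↔ (P ⊕ S)) ⊕ ((P ⊕ T) ⊕ T)) ⊕ U)) ↔ Q) ↔ Q = True ↔ False = False
Q → (((Q ∧ (¬(((S ⊕ T) ↔ (P ⊕ S)) ⊕ ((P ⊕ T) ⊕ T)) ⊕ U)) ↔ Q) ↔ Q) = False → False = True
(U ↔ (¬(P ↔ (P ↔ T)) → (P ⊕ S))) → (Q → (((Q ∧ (¬(((S ⊕ T) ↔ (P ⊕ S)) ⊕ ((P ⊕ T) ⊕ T)) ⊕ U)) ↔ Q) ↔ Q)) = True → True = True

True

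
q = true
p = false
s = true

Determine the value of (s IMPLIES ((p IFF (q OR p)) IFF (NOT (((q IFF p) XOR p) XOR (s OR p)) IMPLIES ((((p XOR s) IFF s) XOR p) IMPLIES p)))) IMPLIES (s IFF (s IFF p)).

true

Substituting q=true, p=false, s=true:
q OR p = true OR false = true
p IFF (q OR p) = false IFF true = false
q IFF p = true IFF false = false
(q IFF p) XOR p = false XOR false = false
s OR p = true OR false = true
((q IFF p) XOR p) XOR (s OR p) = false XOR true = true
NOT (((q IFF p) XOR p) XOR (s OR p)) = NOT true = false
p XOR s = false XOR true = true
(p XOR s) IFF s = true IFF true = true
((p XOR s) IFF s) XOR p = true XOR false = true
(((p XOR s) IFF s) XOR p) IMPLIES p = true IMPLIES false = false
NOT (((q IFF p) XOR p) XOR (s OR p)) IMPLIES ((((p XOR s) IFF s) XOR p) IMPLIES p) = false IMPLIES false = true
(p IFF (q OR p)) IFF (NOT (((q IFF p) XOR p) XOR (s OR p)) IMPLIES ((((p XOR s) IFF s) XOR p) IMPLIES p)) = false IFF true = false
s IMPLIES ((p IFF (q OR p)) IFF (NOT (((q IFF p) XOR p) XOR (s OR p)) IMPLIES ((((p XOR s) IFF s) XOR p) IMPLIES p))) = true IMPLIES false = false
s IFF p = true IFF false = false
s IFF (s IFF p) = true IFF false = false
(s IMPLIES ((p IFF (q OR p)) IFF (NOT (((q IFF p) XOR p) XOR (s OR p)) IMPLIES ((((p XOR s) IFF s) XOR p) IMPLIES p)))) IMPLIES (s IFF (s IFF p)) = false IMPLIES false = true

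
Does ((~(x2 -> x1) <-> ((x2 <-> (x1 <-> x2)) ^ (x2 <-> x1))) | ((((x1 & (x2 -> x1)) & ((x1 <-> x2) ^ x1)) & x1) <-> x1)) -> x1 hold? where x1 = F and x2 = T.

F

x2 -> x1 = T -> F = F
~(x2 -> x1) = ~F = T
x1 <-> x2 = F <-> T = F
x2 <-> (x1 <-> x2) = T <-> F = F
x2 <-> x1 = T <-> F = F
(x2 <-> (x1 <-> x2)) ^ (x2 <-> x1) = F ^ F = F
~(x2 -> x1) <-> ((x2 <-> (x1 <-> x2)) ^ (x2 <-> x1)) = T <-> F = F
x2 -> x1 = T -> F = F
x1 & (x2 -> x1) = F & F = F
x1 <-> x2 = F <-> T = F
(x1 <-> x2) ^ x1 = F ^ F = F
(x1 & (x2 -> x1)) & ((x1 <-> x2) ^ x1) = F & F = F
((x1 & (x2 -> x1)) & ((x1 <-> x2) ^ x1)) & x1 = F & F = F
(((x1 & (x2 -> x1)) & ((x1 <-> x2) ^ x1)) & x1) <-> x1 = F <-> F = T
(~(x2 -> x1) <-> ((x2 <-> (x1 <-> x2)) ^ (x2 <-> x1))) | ((((x1 & (x2 -> x1)) & ((x1 <-> x2) ^ x1)) & x1) <-> x1) = F | T = T
((~(x2 -> x1) <-> ((x2 <-> (x1 <-> x2)) ^ (x2 <-> x1))) | ((((x1 & (x2 -> x1)) & ((x1 <-> x2) ^ x1)) & x1) <-> x1)) -> x1 = T -> F = F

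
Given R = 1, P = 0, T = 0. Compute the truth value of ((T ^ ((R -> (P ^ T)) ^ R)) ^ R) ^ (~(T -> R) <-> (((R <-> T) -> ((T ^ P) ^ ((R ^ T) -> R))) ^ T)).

0

P ^ T = 0 ^ 0 = 0
R -> (P ^ T) = 1 -> 0 = 0
(R -> (P ^ T)) ^ R = 0 ^ 1 = 1
T ^ ((R -> (P ^ T)) ^ R) = 0 ^ 1 = 1
(T ^ ((R -> (P ^ T)) ^ R)) ^ R = 1 ^ 1 = 0
T -> R = 0 -> 1 = 1
~(T -> R) = ~1 = 0
R <-> T = 1 <-> 0 = 0
T ^ P = 0 ^ 0 = 0
R ^ T = 1 ^ 0 = 1
(R ^ T) -> R = 1 -> 1 = 1
(T ^ P) ^ ((R ^ T) -> R) = 0 ^ 1 = 1
(R <-> T) -> ((T ^ P) ^ ((R ^ T) -> R)) = 0 -> 1 = 1
((R <-> T) -> ((T ^ P) ^ ((R ^ T) -> R))) ^ T = 1 ^ 0 = 1
~(T -> R) <-> (((R <-> T) -> ((T ^ P) ^ ((R ^ T) -> R))) ^ T) = 0 <-> 1 = 0
((T ^ ((R -> (P ^ T)) ^ R)) ^ R) ^ (~(T -> R) <-> (((R <-> T) -> ((T ^ P) ^ ((R ^ T) -> R))) ^ T)) = 0 ^ 0 = 0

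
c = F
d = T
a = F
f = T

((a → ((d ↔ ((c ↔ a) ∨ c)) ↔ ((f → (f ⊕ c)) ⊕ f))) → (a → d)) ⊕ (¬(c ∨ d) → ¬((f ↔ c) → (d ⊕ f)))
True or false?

Substituting c=F, d=T, a=F, f=T:
c ↔ a = F ↔ F = T
(c ↔ a) ∨ c = T ∨ F = T
d ↔ ((c ↔ a) ∨ c) = T ↔ T = T
f ⊕ c = T ⊕ F = T
f → (f ⊕ c) = T → T = T
(f → (f ⊕ c)) ⊕ f = T ⊕ T = F
(d ↔ ((c ↔ a) ∨ c)) ↔ ((f → (f ⊕ c)) ⊕ f) = T ↔ F = F
a → ((d ↔ ((c ↔ a) ∨ c)) ↔ ((f → (f ⊕ c)) ⊕ f)) = F → F = T
a → d = F → T = T
(a → ((d ↔ ((c ↔ a) ∨ c)) ↔ ((f → (f ⊕ c)) ⊕ f))) → (a → d) = T → T = T
c ∨ d = F ∨ T = T
¬(c ∨ d) = ¬T = F
f ↔ c = T ↔ F = F
d ⊕ f = T ⊕ T = F
(f ↔ c) → (d ⊕ f) = F → F = T
¬((f ↔ c) → (d ⊕ f)) = ¬T = F
¬(c ∨ d) → ¬((f ↔ c) → (d ⊕ f)) = F → F = T
((a → ((d ↔ ((c ↔ a) ∨ c)) ↔ ((f → (f ⊕ c)) ⊕ f))) → (a → d)) ⊕ (¬(c ∨ d) → ¬((f ↔ c) → (d ⊕ f))) = T ⊕ T = F

F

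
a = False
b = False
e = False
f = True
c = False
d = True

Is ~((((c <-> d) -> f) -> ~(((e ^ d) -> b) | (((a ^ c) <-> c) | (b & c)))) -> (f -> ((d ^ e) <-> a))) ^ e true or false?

False

c <-> d = False <-> True = False
(c <-> d) -> f = False -> True = True
e ^ d = False ^ True = True
(e ^ d) -> b = True -> False = False
a ^ c = False ^ False = False
(a ^ c) <-> c = False <-> False = True
b & c = False & False = False
((a ^ c) <-> c) | (b & c) = True | False = True
((e ^ d) -> b) | (((a ^ c) <-> c) | (b & c)) = False | True = True
~(((e ^ d) -> b) | (((a ^ c) <-> c) | (b & c))) = ~True = False
((c <-> d) -> f) -> ~(((e ^ d) -> b) | (((a ^ c) <-> c) | (b & c))) = True -> False = False
d ^ e = True ^ False = True
(d ^ e) <-> a = True <-> False = False
f -> ((d ^ e) <-> a) = True -> False = False
(((c <-> d) -> f) -> ~(((e ^ d) -> b) | (((a ^ c) <-> c) | (b & c)))) -> (f -> ((d ^ e) <-> a)) = False -> False = True
~((((c <-> d) -> f) -> ~(((e ^ d) -> b) | (((a ^ c) <-> c) | (b & c)))) -> (f -> ((d ^ e) <-> a))) = ~True = False
~((((c <-> d) -> f) -> ~(((e ^ d) -> b) | (((a ^ c) <-> c) | (b & c)))) -> (f -> ((d ^ e) <-> a))) ^ e = False ^ False = False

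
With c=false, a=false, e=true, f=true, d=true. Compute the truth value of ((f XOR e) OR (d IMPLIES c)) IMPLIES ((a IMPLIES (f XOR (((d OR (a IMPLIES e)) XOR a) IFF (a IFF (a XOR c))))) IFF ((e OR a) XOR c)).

true

f XOR e = true XOR true = false
d IMPLIES c = true IMPLIES false = false
(f XOR e) OR (d IMPLIES c) = false OR false = false
a IMPLIES e = false IMPLIES true = true
d OR (a IMPLIES e) = true OR true = true
(d OR (a IMPLIES e)) XOR a = true XOR false = true
a XOR c = false XOR false = false
a IFF (a XOR c) = false IFF false = true
((d OR (a IMPLIES e)) XOR a) IFF (a IFF (a XOR c)) = true IFF true = true
f XOR (((d OR (a IMPLIES e)) XOR a) IFF (a IFF (a XOR c))) = true XOR true = false
a IMPLIES (f XOR (((d OR (a IMPLIES e)) XOR a) IFF (a IFF (a XOR c)))) = false IMPLIES false = true
e OR a = true OR false = true
(e OR a) XOR c = true XOR false = true
(a IMPLIES (f XOR (((d OR (a IMPLIES e)) XOR a) IFF (a IFF (a XOR c))))) IFF ((e OR a) XOR c) = true IFF true = true
((f XOR e) OR (d IMPLIES c)) IMPLIES ((a IMPLIES (f XOR (((d OR (a IMPLIES e)) XOR a) IFF (a IFF (a XOR c))))) IFF ((e OR a) XOR c)) = false IMPLIES true = true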